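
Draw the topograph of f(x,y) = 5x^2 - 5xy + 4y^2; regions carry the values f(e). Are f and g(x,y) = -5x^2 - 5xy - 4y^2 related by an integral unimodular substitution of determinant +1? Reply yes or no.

D₁ = -55, D₂ = -55
f: translate: b→5 (≡-5 mod 10), so (5,-5,4)→(5,5,4)
f: flip: (5,5,4)→(4,-5,5)
f: translate: b→3 (≡-5 mod 8), so (4,-5,5)→(4,3,4)
f: reduced (well bottom): (4,3,4) with a≤c, −a<b≤a
g is negative-definite; reduce −g:
−g: flip: (5,5,4)→(4,-5,5)
−g: translate: b→3 (≡-5 mod 8), so (4,-5,5)→(4,3,4)
−g: reduced (well bottom): (4,3,4) with a≤c, −a<b≤a
flip sign back: reduced form of g is (-4,-3,-4)
reduced forms (4, 3, 4) vs (-4, -3, -4) ⇒ inequivalent

no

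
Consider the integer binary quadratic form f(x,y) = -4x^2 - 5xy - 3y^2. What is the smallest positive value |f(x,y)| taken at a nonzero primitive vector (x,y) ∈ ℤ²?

translate: b→-3 (≡5 mod 8), so (4,5,3)→(4,-3,2)
flip: (4,-3,2)→(2,3,4)
translate: b→-1 (≡3 mod 4), so (2,3,4)→(2,-1,3)
reduced (well bottom): (2,-1,3) with a≤c, −a<b≤a
well minimum |f| = |-2| = 2 (negative-definite)

2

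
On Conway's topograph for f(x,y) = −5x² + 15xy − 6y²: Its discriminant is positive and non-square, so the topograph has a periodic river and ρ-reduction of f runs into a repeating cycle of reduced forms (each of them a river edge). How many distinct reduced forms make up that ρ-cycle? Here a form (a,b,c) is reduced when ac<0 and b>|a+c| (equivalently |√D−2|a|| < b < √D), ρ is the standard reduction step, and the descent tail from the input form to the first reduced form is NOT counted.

D = 105, ⌊√D⌋ = 10
descent: ρ → (-6,9,1)  [lands on river]
river: ρ → (1,9,-6)
river: ρ → (-6,3,4)
river: ρ → (4,5,-5)
river: ρ → (-5,5,4)
river: ρ → (4,3,-6)
ρ-cycle length = 6 (tail of 1 descent step not counted)

6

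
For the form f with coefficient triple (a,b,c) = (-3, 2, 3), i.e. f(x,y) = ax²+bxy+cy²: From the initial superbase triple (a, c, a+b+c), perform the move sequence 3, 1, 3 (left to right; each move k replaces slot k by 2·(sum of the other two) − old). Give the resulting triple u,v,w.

start (-3,3,2) = (f(1,0),f(0,1),f(1,1))
replace slot 3: 2·((-3)+3) − 2 = -2 → (-3,3,-2)
replace slot 1: 2·(3+(-2)) − (-3) = 5 → (5,3,-2)
replace slot 3: 2·(5+3) − (-2) = 18 → (5,3,18)

5,3,18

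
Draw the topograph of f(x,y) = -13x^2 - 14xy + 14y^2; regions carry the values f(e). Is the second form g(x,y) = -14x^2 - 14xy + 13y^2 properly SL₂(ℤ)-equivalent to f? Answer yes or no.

D₁ = 924, D₂ = 924
river cycle of f (length 8): (14, 14, -13), (-13, 12, 15), (15, 18, -10), (-10, 22, 11), (11, 22, -10), (-10, 18, 15), (15, 12, -13), (-13, 14, 14)
river cycle of g (length 8): (13, 14, -14), (-14, 14, 13), (13, 12, -15), (-15, 18, 10), (10, 22, -11), (-11, 22, 10), (10, 18, -15), (-15, 12, 13)
cycles differ ⇒ inequivalent

no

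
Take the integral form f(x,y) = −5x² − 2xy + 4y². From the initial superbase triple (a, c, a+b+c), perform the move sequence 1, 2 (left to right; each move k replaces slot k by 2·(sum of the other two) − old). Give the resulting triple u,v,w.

start (-5,4,-3) = (f(1,0),f(0,1),f(1,1))
replace slot 1: 2·(4+(-3)) − (-5) = 7 → (7,4,-3)
replace slot 2: 2·(7+(-3)) − 4 = 4 → (7,4,-3)

7,4,-3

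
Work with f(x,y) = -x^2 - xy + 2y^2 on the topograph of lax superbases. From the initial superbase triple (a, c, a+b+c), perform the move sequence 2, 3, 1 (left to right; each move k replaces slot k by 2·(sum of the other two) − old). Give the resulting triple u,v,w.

start (-1,2,0) = (f(1,0),f(0,1),f(1,1))
replace slot 2: 2·((-1)+0) − 2 = -4 → (-1,-4,0)
replace slot 3: 2·((-1)+(-4)) − 0 = -10 → (-1,-4,-10)
replace slot 1: 2·((-4)+(-10)) − (-1) = -27 → (-27,-4,-10)

-27,-4,-10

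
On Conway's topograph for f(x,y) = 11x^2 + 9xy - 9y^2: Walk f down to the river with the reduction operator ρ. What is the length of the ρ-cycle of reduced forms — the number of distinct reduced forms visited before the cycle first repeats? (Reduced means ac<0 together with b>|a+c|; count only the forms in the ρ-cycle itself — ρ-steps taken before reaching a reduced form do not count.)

D = 477, ⌊√D⌋ = 21
river: ρ → (-9,9,11)
river: ρ → (11,13,-7)
river: ρ → (-7,15,9)
river: ρ → (9,21,-1)
river: ρ → (-1,21,9)
river: ρ → (9,15,-7)
river: ρ → (-7,13,11)
river: ρ → (11,9,-9)
ρ-cycle length = 8 (tail of 0 descent steps not counted)

8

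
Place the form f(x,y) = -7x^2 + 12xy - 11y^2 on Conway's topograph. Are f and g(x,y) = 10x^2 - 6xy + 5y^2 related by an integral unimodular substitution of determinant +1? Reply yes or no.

D₁ = -164, D₂ = -164
f is negative-definite; reduce −f:
−f: translate: b→2 (≡-12 mod 14), so (7,-12,11)→(7,2,6)
−f: flip: (7,2,6)→(6,-2,7)
−f: reduced (well bottom): (6,-2,7) with a≤c, −a<b≤a
flip sign back: reduced form of f is (-6,2,-7)
g: flip: (10,-6,5)→(5,6,10)
g: translate: b→-4 (≡6 mod 10), so (5,6,10)→(5,-4,9)
g: reduced (well bottom): (5,-4,9) with a≤c, −a<b≤a
reduced forms (-6, 2, -7) vs (5, -4, 9) ⇒ inequivalent

no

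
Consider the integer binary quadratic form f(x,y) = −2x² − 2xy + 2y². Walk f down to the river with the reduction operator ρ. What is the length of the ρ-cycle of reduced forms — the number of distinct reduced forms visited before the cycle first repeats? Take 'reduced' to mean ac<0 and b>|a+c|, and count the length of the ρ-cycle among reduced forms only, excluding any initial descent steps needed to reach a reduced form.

D = 20, ⌊√D⌋ = 4
descent: ρ → (2,2,-2)  [lands on river]
river: ρ → (-2,2,2)
ρ-cycle length = 2 (tail of 1 descent step not counted)

2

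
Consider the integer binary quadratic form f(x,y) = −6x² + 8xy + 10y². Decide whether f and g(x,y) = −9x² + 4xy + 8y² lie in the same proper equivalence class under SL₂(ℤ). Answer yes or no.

D₁ = 304, D₂ = 304
river cycle of f (length 6): (10, 12, -4), (-4, 12, 10), (10, 8, -6), (-6, 16, 2), (2, 16, -6), (-6, 8, 10)
river cycle of g (length 12): (8, 12, -5), (-5, 8, 12), (12, 16, -1), (-1, 16, 12), (12, 8, -5), (-5, 12, 8), (8, 4, -9), (-9, 14, 3), (3, 16, -4), (-4, 16, 3), … (2 more)
cycles differ ⇒ inequivalent

no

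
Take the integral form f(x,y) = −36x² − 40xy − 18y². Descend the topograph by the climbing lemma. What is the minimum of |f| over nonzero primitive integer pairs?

translate: b→-32 (≡40 mod 72), so (36,40,18)→(36,-32,14)
flip: (36,-32,14)→(14,32,36)
translate: b→4 (≡32 mod 28), so (14,32,36)→(14,4,18)
reduced (well bottom): (14,4,18) with a≤c, −a<b≤a
well minimum |f| = |-14| = 14 (negative-definite)

14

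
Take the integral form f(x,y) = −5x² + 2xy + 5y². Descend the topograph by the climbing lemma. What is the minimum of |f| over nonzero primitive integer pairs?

river: ρ → (5,8,-2)
river: ρ → (-2,8,5)
river: ρ → (5,2,-5)
river: ρ → (-5,8,2)
river: ρ → (2,8,-5)
river: ρ → (-5,2,5)
closes: descent 0, river 6
min |a| on river = 2

2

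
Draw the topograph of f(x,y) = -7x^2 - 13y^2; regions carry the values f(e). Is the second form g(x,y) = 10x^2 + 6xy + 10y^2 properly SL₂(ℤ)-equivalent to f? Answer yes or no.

D₁ = -364, D₂ = -364
f is negative-definite; reduce −f:
−f: reduced (well bottom): (7,0,13) with a≤c, −a<b≤a
flip sign back: reduced form of f is (-7,0,-13)
g: reduced (well bottom): (10,6,10) with a≤c, −a<b≤a
reduced forms (-7, 0, -13) vs (10, 6, 10) ⇒ inequivalent

no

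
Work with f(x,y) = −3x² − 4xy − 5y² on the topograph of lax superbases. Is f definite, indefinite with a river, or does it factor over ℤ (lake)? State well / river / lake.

D = b²−4ac = (-4)² − 4·(-3)·(-5) = -44
D < 0 ⇒ definite ⇒ every region one sign ⇒ single well

well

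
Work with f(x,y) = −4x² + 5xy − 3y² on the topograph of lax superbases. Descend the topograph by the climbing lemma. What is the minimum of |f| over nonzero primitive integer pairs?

translate: b→3 (≡-5 mod 8), so (4,-5,3)→(4,3,2)
flip: (4,3,2)→(2,-3,4)
translate: b→1 (≡-3 mod 4), so (2,-3,4)→(2,1,3)
reduced (well bottom): (2,1,3) with a≤c, −a<b≤a
well minimum |f| = |-2| = 2 (negative-definite)

2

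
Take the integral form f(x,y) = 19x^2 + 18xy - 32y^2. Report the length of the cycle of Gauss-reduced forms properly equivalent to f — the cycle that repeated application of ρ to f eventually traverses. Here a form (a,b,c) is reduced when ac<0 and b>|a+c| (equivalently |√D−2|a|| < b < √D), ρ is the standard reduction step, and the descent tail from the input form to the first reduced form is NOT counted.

D = 2756, ⌊√D⌋ = 52
river: ρ → (-32,46,5)
river: ρ → (5,44,-41)
river: ρ → (-41,38,8)
river: ρ → (8,42,-31)
river: ρ → (-31,20,19)
river: ρ → (19,18,-32)
ρ-cycle length = 6 (tail of 0 descent steps not counted)

6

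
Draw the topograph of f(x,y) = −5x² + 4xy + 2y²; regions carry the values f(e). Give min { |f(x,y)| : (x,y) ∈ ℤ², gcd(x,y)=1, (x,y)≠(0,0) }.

river: ρ → (2,4,-5)
river: ρ → (-5,6,1)
river: ρ → (1,6,-5)
river: ρ → (-5,4,2)
closes: descent 0, river 4
min |a| on river = 1

1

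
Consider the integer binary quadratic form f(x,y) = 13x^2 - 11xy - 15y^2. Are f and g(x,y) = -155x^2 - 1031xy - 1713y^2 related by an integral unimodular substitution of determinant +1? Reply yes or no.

D₁ = 901, D₂ = 901
river cycle of f (length 14): (-15, 11, 13), (13, 15, -13), (-13, 11, 15), (15, 19, -9), (-9, 17, 17), (17, 17, -9), (-9, 19, 15), (15, 11, -13), (-13, 15, 13), (13, 11, -15), … (4 more)
river cycle of g (length 14): (-15, 11, 13), (13, 15, -13), (-13, 11, 15), (15, 19, -9), (-9, 17, 17), (17, 17, -9), (-9, 19, 15), (15, 11, -13), (-13, 15, 13), (13, 11, -15), … (4 more)
cycles coincide ⇒ equivalent

yes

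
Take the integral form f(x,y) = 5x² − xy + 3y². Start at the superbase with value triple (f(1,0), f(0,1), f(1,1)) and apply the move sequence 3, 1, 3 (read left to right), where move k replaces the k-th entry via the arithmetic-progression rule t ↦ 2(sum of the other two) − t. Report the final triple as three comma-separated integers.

start (5,3,7) = (f(1,0),f(0,1),f(1,1))
replace slot 3: 2·(5+3) − 7 = 9 → (5,3,9)
replace slot 1: 2·(3+9) − 5 = 19 → (19,3,9)
replace slot 3: 2·(19+3) − 9 = 35 → (19,3,35)

19,3,35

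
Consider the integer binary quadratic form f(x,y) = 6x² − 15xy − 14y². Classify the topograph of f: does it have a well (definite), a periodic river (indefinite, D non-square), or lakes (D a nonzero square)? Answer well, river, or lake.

D = b²−4ac = (-15)² − 4·6·(-14) = 561
D > 0 non-square ⇒ indefinite ⇒ periodic river

river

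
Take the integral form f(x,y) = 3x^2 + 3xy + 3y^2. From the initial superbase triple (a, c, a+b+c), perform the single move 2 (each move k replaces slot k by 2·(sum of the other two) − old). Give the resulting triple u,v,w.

start (3,3,9) = (f(1,0),f(0,1),f(1,1))
replace slot 2: 2·(3+9) − 3 = 21 → (3,21,9)

3,21,9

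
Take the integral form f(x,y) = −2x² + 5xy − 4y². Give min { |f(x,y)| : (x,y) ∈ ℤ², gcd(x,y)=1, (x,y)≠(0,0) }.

translate: b→-1 (≡-5 mod 4), so (2,-5,4)→(2,-1,1)
flip: (2,-1,1)→(1,1,2)
reduced (well bottom): (1,1,2) with a≤c, −a<b≤a
well minimum |f| = |-1| = 1 (negative-definite)

1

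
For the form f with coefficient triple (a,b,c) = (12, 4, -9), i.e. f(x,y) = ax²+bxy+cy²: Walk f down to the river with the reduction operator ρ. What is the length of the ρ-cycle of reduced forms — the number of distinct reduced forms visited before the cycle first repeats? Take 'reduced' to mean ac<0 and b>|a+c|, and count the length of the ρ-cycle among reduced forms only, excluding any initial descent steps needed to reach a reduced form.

D = 448, ⌊√D⌋ = 21
river: ρ → (-9,14,7)
river: ρ → (7,14,-9)
river: ρ → (-9,4,12)
river: ρ → (12,20,-1)
river: ρ → (-1,20,12)
river: ρ → (12,4,-9)
ρ-cycle length = 6 (tail of 0 descent steps not counted)

6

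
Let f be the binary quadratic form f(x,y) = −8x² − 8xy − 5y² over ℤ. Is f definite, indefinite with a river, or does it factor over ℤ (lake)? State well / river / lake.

D = b²−4ac = (-8)² − 4·(-8)·(-5) = -96
D < 0 ⇒ definite ⇒ every region one sign ⇒ single well

well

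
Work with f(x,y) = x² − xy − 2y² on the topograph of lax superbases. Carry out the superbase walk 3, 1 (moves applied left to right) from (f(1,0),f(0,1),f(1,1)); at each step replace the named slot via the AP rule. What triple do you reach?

start (1,-2,-2) = (f(1,0),f(0,1),f(1,1))
replace slot 3: 2·(1+(-2)) − (-2) = 0 → (1,-2,0)
replace slot 1: 2·((-2)+0) − 1 = -5 → (-5,-2,0)

-5,-2,0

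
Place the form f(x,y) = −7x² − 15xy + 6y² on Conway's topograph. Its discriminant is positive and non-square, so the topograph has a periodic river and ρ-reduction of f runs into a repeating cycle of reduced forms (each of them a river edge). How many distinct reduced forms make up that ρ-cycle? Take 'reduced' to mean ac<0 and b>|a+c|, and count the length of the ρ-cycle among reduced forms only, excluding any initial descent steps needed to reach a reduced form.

D = 393, ⌊√D⌋ = 19
descent: ρ → (6,15,-7)  [lands on river]
river: ρ → (-7,13,8)
river: ρ → (8,19,-1)
river: ρ → (-1,19,8)
river: ρ → (8,13,-7)
river: ρ → (-7,15,6)
river: ρ → (6,9,-13)
river: ρ → (-13,17,2)
river: ρ → (2,19,-4)
river: ρ → (-4,13,14)
river: ρ → (14,15,-3)
river: ρ → (-3,15,14)
river: ρ → (14,13,-4)
river: ρ → (-4,19,2)
river: ρ → (2,17,-13)
river: ρ → (-13,9,6)
ρ-cycle length = 16 (tail of 1 descent step not counted)

16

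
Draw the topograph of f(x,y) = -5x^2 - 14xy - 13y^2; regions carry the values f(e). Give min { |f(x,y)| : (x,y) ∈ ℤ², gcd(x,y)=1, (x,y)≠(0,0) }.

translate: b→4 (≡14 mod 10), so (5,14,13)→(5,4,4)
flip: (5,4,4)→(4,-4,5)
translate: b→4 (≡-4 mod 8), so (4,-4,5)→(4,4,5)
reduced (well bottom): (4,4,5) with a≤c, −a<b≤a
well minimum |f| = |-4| = 4 (negative-definite)

4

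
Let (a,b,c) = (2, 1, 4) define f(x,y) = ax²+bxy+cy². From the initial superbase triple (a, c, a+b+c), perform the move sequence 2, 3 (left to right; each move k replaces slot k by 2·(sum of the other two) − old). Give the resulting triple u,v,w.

start (2,4,7) = (f(1,0),f(0,1),f(1,1))
replace slot 2: 2·(2+7) − 4 = 14 → (2,14,7)
replace slot 3: 2·(2+14) − 7 = 25 → (2,14,25)

2,14,25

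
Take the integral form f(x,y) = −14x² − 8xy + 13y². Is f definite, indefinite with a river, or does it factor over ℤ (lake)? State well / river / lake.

D = b²−4ac = (-8)² − 4·(-14)·13 = 792
D > 0 non-square ⇒ indefinite ⇒ periodic river

river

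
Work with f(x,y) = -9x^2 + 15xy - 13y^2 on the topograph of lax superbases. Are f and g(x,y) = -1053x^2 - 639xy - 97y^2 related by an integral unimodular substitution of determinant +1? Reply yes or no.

D₁ = -243, D₂ = -243
f is negative-definite; reduce −f:
−f: translate: b→3 (≡-15 mod 18), so (9,-15,13)→(9,3,7)
−f: flip: (9,3,7)→(7,-3,9)
−f: reduced (well bottom): (7,-3,9) with a≤c, −a<b≤a
flip sign back: reduced form of f is (-7,3,-9)
g is negative-definite; reduce −g:
−g: flip: (1053,639,97)→(97,-639,1053)
−g: translate: b→-57 (≡-639 mod 194), so (97,-639,1053)→(97,-57,9)
−g: flip: (97,-57,9)→(9,57,97)
−g: translate: b→3 (≡57 mod 18), so (9,57,97)→(9,3,7)
−g: flip: (9,3,7)→(7,-3,9)
−g: reduced (well bottom): (7,-3,9) with a≤c, −a<b≤a
flip sign back: reduced form of g is (-7,3,-9)
reduced forms (-7, 3, -9) vs (-7, 3, -9) ⇒ equivalent

yes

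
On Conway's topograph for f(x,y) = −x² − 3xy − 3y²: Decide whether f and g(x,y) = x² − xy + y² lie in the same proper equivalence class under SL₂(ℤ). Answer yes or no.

D₁ = -3, D₂ = -3
f is negative-definite; reduce −f:
−f: translate: b→1 (≡3 mod 2), so (1,3,3)→(1,1,1)
−f: reduced (well bottom): (1,1,1) with a≤c, −a<b≤a
flip sign back: reduced form of f is (-1,-1,-1)
g: translate: b→1 (≡-1 mod 2), so (1,-1,1)→(1,1,1)
g: reduced (well bottom): (1,1,1) with a≤c, −a<b≤a
reduced forms (-1, -1, -1) vs (1, 1, 1) ⇒ inequivalent

no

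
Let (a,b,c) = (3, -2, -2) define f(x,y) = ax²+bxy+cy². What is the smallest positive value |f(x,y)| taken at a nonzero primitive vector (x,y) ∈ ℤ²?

descent: ρ → (-2,2,3)  [lands on river]
river: ρ → (3,4,-1)
river: ρ → (-1,4,3)
river: ρ → (3,2,-2)
closes: descent 1, river 4
min |a| on river = 1

1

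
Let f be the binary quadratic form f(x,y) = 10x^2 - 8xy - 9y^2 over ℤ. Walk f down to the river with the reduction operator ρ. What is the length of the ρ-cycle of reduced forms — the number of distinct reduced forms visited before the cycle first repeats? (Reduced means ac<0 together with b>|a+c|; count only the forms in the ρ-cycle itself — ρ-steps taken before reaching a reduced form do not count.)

D = 424, ⌊√D⌋ = 20
descent: ρ → (-9,8,10)  [lands on river]
river: ρ → (10,12,-7)
river: ρ → (-7,16,6)
river: ρ → (6,20,-1)
river: ρ → (-1,20,6)
river: ρ → (6,16,-7)
river: ρ → (-7,12,10)
river: ρ → (10,8,-9)
river: ρ → (-9,10,9)
river: ρ → (9,8,-10)
river: ρ → (-10,12,7)
river: ρ → (7,16,-6)
river: ρ → (-6,20,1)
river: ρ → (1,20,-6)
river: ρ → (-6,16,7)
river: ρ → (7,12,-10)
river: ρ → (-10,8,9)
river: ρ → (9,10,-9)
ρ-cycle length = 18 (tail of 1 descent step not counted)

18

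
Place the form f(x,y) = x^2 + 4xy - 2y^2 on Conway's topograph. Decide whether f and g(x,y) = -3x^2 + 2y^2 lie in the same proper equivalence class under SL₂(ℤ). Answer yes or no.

D₁ = 24, D₂ = 24
river cycle of f (length 2): (-2, 4, 1), (1, 4, -2)
river cycle of g (length 2): (2, 4, -1), (-1, 4, 2)
cycles differ ⇒ inequivalent

no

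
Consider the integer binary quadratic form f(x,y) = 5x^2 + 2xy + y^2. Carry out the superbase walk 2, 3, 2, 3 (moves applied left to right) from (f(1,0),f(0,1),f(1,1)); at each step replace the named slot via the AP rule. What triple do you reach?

start (5,1,8) = (f(1,0),f(0,1),f(1,1))
replace slot 2: 2·(5+8) − 1 = 25 → (5,25,8)
replace slot 3: 2·(5+25) − 8 = 52 → (5,25,52)
replace slot 2: 2·(5+52) − 25 = 89 → (5,89,52)
replace slot 3: 2·(5+89) − 52 = 136 → (5,89,136)

5,89,136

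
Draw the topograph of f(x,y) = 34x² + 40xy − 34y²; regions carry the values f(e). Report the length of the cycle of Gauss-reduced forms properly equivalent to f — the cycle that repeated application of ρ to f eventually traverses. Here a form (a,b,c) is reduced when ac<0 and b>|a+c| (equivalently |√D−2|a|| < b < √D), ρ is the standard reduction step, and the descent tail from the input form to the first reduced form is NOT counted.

D = 6224, ⌊√D⌋ = 78
river: ρ → (-34,28,40)
river: ρ → (40,52,-22)
river: ρ → (-22,36,56)
river: ρ → (56,76,-2)
river: ρ → (-2,76,56)
river: ρ → (56,36,-22)
river: ρ → (-22,52,40)
river: ρ → (40,28,-34)
river: ρ → (-34,40,34)
river: ρ → (34,28,-40)
river: ρ → (-40,52,22)
river: ρ → (22,36,-56)
river: ρ → (-56,76,2)
river: ρ → (2,76,-56)
river: ρ → (-56,36,22)
river: ρ → (22,52,-40)
river: ρ → (-40,28,34)
river: ρ → (34,40,-34)
ρ-cycle length = 18 (tail of 0 descent steps not counted)

18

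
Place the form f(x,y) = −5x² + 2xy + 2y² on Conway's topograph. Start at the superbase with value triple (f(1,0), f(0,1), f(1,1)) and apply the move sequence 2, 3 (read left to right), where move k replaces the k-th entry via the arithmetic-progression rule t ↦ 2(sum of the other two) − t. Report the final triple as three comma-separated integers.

start (-5,2,-1) = (f(1,0),f(0,1),f(1,1))
replace slot 2: 2·((-5)+(-1)) − 2 = -14 → (-5,-14,-1)
replace slot 3: 2·((-5)+(-14)) − (-1) = -37 → (-5,-14,-37)

-5,-14,-37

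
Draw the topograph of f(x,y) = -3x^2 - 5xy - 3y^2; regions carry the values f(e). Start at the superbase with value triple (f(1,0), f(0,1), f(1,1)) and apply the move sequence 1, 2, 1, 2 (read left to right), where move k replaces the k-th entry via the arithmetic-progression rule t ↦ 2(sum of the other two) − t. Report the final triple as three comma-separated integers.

start (-3,-3,-11) = (f(1,0),f(0,1),f(1,1))
replace slot 1: 2·((-3)+(-11)) − (-3) = -25 → (-25,-3,-11)
replace slot 2: 2·((-25)+(-11)) − (-3) = -69 → (-25,-69,-11)
replace slot 1: 2·((-69)+(-11)) − (-25) = -135 → (-135,-69,-11)
replace slot 2: 2·((-135)+(-11)) − (-69) = -223 → (-135,-223,-11)

-135,-223,-11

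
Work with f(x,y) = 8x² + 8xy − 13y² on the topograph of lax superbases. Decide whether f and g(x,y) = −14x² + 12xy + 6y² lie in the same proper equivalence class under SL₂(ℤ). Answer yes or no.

D₁ = 480, D₂ = 480
river cycle of f (length 4): (-13, 18, 3), (3, 18, -13), (-13, 8, 8), (8, 8, -13)
river cycle of g (length 4): (6, 12, -14), (-14, 16, 4), (4, 16, -14), (-14, 12, 6)
cycles differ ⇒ inequivalent

no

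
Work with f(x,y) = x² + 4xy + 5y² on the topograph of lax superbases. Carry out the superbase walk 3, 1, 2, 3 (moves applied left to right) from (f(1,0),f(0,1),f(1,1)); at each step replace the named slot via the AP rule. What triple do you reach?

start (1,5,10) = (f(1,0),f(0,1),f(1,1))
replace slot 3: 2·(1+5) − 10 = 2 → (1,5,2)
replace slot 1: 2·(5+2) − 1 = 13 → (13,5,2)
replace slot 2: 2·(13+2) − 5 = 25 → (13,25,2)
replace slot 3: 2·(13+25) − 2 = 74 → (13,25,74)

13,25,74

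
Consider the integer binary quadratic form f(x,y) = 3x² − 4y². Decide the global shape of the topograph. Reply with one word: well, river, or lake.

D = b²−4ac = 0² − 4·3·(-4) = 48
D > 0 non-square ⇒ indefinite ⇒ periodic river

river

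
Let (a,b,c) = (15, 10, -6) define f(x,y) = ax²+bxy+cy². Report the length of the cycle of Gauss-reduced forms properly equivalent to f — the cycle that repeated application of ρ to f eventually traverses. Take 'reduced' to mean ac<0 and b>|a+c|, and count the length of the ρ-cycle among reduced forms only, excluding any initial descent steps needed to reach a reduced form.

D = 460, ⌊√D⌋ = 21
river: ρ → (-6,14,11)
river: ρ → (11,8,-9)
river: ρ → (-9,10,10)
river: ρ → (10,10,-9)
river: ρ → (-9,8,11)
river: ρ → (11,14,-6)
river: ρ → (-6,10,15)
river: ρ → (15,20,-1)
river: ρ → (-1,20,15)
river: ρ → (15,10,-6)
ρ-cycle length = 10 (tail of 0 descent steps not counted)

10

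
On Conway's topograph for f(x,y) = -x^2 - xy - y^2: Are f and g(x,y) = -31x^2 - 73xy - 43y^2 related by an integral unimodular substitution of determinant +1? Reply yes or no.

D₁ = -3, D₂ = -3
f is negative-definite; reduce −f:
−f: reduced (well bottom): (1,1,1) with a≤c, −a<b≤a
flip sign back: reduced form of f is (-1,-1,-1)
g is negative-definite; reduce −g:
−g: translate: b→11 (≡73 mod 62), so (31,73,43)→(31,11,1)
−g: flip: (31,11,1)→(1,-11,31)
−g: translate: b→1 (≡-11 mod 2), so (1,-11,31)→(1,1,1)
−g: reduced (well bottom): (1,1,1) with a≤c, −a<b≤a
flip sign back: reduced form of g is (-1,-1,-1)
reduced forms (-1, -1, -1) vs (-1, -1, -1) ⇒ equivalent

yes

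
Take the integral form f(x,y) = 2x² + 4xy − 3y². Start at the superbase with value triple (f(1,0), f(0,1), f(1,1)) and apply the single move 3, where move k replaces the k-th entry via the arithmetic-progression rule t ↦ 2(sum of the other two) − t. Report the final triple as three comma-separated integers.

start (2,-3,3) = (f(1,0),f(0,1),f(1,1))
replace slot 3: 2·(2+(-3)) − 3 = -5 → (2,-3,-5)

2,-3,-5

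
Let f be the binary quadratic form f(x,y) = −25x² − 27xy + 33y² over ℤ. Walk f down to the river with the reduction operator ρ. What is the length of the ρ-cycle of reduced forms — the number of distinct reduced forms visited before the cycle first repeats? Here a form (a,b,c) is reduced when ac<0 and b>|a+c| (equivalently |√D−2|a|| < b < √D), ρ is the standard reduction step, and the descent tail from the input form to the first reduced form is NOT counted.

D = 4029, ⌊√D⌋ = 63
descent: ρ → (33,27,-25)  [lands on river]
river: ρ → (-25,23,35)
river: ρ → (35,47,-13)
river: ρ → (-13,57,15)
river: ρ → (15,63,-1)
river: ρ → (-1,63,15)
river: ρ → (15,57,-13)
river: ρ → (-13,47,35)
river: ρ → (35,23,-25)
river: ρ → (-25,27,33)
river: ρ → (33,39,-19)
river: ρ → (-19,37,35)
river: ρ → (35,33,-21)
river: ρ → (-21,51,17)
river: ρ → (17,51,-21)
river: ρ → (-21,33,35)
river: ρ → (35,37,-19)
river: ρ → (-19,39,33)
ρ-cycle length = 18 (tail of 1 descent step not counted)

18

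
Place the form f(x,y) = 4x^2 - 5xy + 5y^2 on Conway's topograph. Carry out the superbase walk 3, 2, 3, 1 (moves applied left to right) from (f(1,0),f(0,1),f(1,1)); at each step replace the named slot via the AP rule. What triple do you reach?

start (4,5,4) = (f(1,0),f(0,1),f(1,1))
replace slot 3: 2·(4+5) − 4 = 14 → (4,5,14)
replace slot 2: 2·(4+14) − 5 = 31 → (4,31,14)
replace slot 3: 2·(4+31) − 14 = 56 → (4,31,56)
replace slot 1: 2·(31+56) − 4 = 170 → (170,31,56)

170,31,56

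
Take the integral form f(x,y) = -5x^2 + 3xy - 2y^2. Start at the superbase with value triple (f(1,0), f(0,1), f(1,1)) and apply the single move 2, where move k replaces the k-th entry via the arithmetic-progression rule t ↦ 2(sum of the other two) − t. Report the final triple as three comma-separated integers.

start (-5,-2,-4) = (f(1,0),f(0,1),f(1,1))
replace slot 2: 2·((-5)+(-4)) − (-2) = -16 → (-5,-16,-4)

-5,-16,-4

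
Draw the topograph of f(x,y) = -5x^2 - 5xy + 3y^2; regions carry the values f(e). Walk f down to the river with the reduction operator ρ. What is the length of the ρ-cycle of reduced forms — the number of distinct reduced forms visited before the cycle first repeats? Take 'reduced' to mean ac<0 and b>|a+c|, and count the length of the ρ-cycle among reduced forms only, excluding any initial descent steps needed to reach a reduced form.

D = 85, ⌊√D⌋ = 9
descent: ρ → (3,5,-5)  [lands on river]
river: ρ → (-5,5,3)
river: ρ → (3,7,-3)
river: ρ → (-3,5,5)
river: ρ → (5,5,-3)
river: ρ → (-3,7,3)
ρ-cycle length = 6 (tail of 1 descent step not counted)

6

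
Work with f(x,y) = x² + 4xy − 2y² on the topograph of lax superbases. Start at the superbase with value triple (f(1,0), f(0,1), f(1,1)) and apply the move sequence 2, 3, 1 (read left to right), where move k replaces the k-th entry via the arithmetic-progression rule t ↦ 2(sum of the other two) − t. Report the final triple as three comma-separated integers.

start (1,-2,3) = (f(1,0),f(0,1),f(1,1))
replace slot 2: 2·(1+3) − (-2) = 10 → (1,10,3)
replace slot 3: 2·(1+10) − 3 = 19 → (1,10,19)
replace slot 1: 2·(10+19) − 1 = 57 → (57,10,19)

57,10,19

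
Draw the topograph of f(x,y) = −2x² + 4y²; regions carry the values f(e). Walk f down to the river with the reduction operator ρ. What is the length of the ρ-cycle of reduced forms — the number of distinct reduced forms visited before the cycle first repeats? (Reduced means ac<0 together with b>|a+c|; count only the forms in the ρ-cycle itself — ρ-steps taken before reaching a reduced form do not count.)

D = 32, ⌊√D⌋ = 5
descent: ρ → (4,0,-2)
descent: ρ → (-2,4,2)  [lands on river]
river: ρ → (2,4,-2)
ρ-cycle length = 2 (tail of 2 descent steps not counted)

2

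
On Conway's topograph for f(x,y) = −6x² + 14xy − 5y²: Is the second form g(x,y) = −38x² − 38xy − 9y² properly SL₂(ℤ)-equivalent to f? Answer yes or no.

D₁ = 76, D₂ = 76
river cycle of f (length 6): (-5, 6, 2), (2, 6, -5), (-5, 4, 3), (3, 8, -1), (-1, 8, 3), (3, 4, -5)
river cycle of g (length 6): (2, 6, -5), (-5, 4, 3), (3, 8, -1), (-1, 8, 3), (3, 4, -5), (-5, 6, 2)
cycles coincide ⇒ equivalent

yes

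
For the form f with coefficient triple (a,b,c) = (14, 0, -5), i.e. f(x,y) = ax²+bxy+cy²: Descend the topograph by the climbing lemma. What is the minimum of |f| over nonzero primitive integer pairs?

descent: ρ → (-5,10,9)  [lands on river]
river: ρ → (9,8,-6)
river: ρ → (-6,16,1)
river: ρ → (1,16,-6)
river: ρ → (-6,8,9)
river: ρ → (9,10,-5)
closes: descent 1, river 6
min |a| on river = 1

1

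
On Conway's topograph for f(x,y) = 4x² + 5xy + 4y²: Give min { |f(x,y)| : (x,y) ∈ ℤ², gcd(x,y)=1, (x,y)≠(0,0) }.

translate: b→-3 (≡5 mod 8), so (4,5,4)→(4,-3,3)
flip: (4,-3,3)→(3,3,4)
reduced (well bottom): (3,3,4) with a≤c, −a<b≤a
well minimum = a = 3

3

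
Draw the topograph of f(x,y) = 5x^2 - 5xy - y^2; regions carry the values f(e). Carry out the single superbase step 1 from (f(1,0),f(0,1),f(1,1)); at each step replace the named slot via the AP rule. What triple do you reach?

start (5,-1,-1) = (f(1,0),f(0,1),f(1,1))
replace slot 1: 2·((-1)+(-1)) − 5 = -9 → (-9,-1,-1)

-9,-1,-1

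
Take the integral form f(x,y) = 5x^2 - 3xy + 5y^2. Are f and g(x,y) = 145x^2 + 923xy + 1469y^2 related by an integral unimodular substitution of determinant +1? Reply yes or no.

D₁ = -91, D₂ = -91
f: flip: (5,-3,5)→(5,3,5)
f: reduced (well bottom): (5,3,5) with a≤c, −a<b≤a
g: translate: b→53 (≡923 mod 290), so (145,923,1469)→(145,53,5)
g: flip: (145,53,5)→(5,-53,145)
g: translate: b→-3 (≡-53 mod 10), so (5,-53,145)→(5,-3,5)
g: flip: (5,-3,5)→(5,3,5)
g: reduced (well bottom): (5,3,5) with a≤c, −a<b≤a
reduced forms (5, 3, 5) vs (5, 3, 5) ⇒ equivalent

yes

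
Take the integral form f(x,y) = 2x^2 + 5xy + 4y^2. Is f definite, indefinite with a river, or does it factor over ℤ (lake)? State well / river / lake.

D = b²−4ac = 5² − 4·2·4 = -7
D < 0 ⇒ definite ⇒ every region one sign ⇒ single well

well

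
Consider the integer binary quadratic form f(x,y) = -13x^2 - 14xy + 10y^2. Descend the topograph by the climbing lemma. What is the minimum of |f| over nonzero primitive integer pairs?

descent: ρ → (10,14,-13)  [lands on river]
river: ρ → (-13,12,11)
river: ρ → (11,10,-14)
river: ρ → (-14,18,7)
river: ρ → (7,24,-5)
river: ρ → (-5,26,2)
river: ρ → (2,26,-5)
river: ρ → (-5,24,7)
river: ρ → (7,18,-14)
river: ρ → (-14,10,11)
river: ρ → (11,12,-13)
river: ρ → (-13,14,10)
river: ρ → (10,26,-1)
river: ρ → (-1,26,10)
closes: descent 1, river 14
min |a| on river = 1

1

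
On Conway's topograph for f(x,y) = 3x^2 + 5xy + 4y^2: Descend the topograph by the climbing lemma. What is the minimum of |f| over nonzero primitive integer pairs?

translate: b→-1 (≡5 mod 6), so (3,5,4)→(3,-1,2)
flip: (3,-1,2)→(2,1,3)
reduced (well bottom): (2,1,3) with a≤c, −a<b≤a
well minimum = a = 2

2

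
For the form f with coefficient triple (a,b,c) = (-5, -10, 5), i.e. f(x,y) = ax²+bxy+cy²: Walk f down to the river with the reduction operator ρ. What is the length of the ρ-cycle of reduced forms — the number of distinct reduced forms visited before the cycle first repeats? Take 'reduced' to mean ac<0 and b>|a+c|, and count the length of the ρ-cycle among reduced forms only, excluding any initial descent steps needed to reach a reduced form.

D = 200, ⌊√D⌋ = 14
descent: ρ → (5,10,-5)  [lands on river]
river: ρ → (-5,10,5)
ρ-cycle length = 2 (tail of 1 descent step not counted)

2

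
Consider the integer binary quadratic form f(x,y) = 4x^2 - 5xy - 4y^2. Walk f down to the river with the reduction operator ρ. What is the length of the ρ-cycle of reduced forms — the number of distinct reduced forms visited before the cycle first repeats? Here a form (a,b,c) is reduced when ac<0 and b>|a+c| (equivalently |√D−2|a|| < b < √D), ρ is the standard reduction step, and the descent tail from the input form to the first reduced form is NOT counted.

D = 89, ⌊√D⌋ = 9
descent: ρ → (-4,5,4)  [lands on river]
river: ρ → (4,3,-5)
river: ρ → (-5,7,2)
river: ρ → (2,9,-1)
river: ρ → (-1,9,2)
river: ρ → (2,7,-5)
river: ρ → (-5,3,4)
river: ρ → (4,5,-4)
river: ρ → (-4,3,5)
river: ρ → (5,7,-2)
river: ρ → (-2,9,1)
river: ρ → (1,9,-2)
river: ρ → (-2,7,5)
river: ρ → (5,3,-4)
ρ-cycle length = 14 (tail of 1 descent step not counted)

14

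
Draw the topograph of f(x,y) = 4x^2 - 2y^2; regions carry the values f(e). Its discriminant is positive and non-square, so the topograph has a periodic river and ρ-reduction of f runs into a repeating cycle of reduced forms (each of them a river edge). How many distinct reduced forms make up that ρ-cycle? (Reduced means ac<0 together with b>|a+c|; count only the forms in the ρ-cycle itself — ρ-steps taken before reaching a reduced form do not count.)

D = 32, ⌊√D⌋ = 5
descent: ρ → (-2,4,2)  [lands on river]
river: ρ → (2,4,-2)
ρ-cycle length = 2 (tail of 1 descent step not counted)

2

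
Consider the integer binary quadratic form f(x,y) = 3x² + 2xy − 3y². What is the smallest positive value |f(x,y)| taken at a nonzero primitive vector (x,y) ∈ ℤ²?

river: ρ → (-3,4,2)
river: ρ → (2,4,-3)
river: ρ → (-3,2,3)
river: ρ → (3,4,-2)
river: ρ → (-2,4,3)
river: ρ → (3,2,-3)
closes: descent 0, river 6
min |a| on river = 2

2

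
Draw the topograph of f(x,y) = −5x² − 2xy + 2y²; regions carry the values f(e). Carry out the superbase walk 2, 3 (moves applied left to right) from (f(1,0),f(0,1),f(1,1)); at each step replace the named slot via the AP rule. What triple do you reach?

start (-5,2,-5) = (f(1,0),f(0,1),f(1,1))
replace slot 2: 2·((-5)+(-5)) − 2 = -22 → (-5,-22,-5)
replace slot 3: 2·((-5)+(-22)) − (-5) = -49 → (-5,-22,-49)

-5,-22,-49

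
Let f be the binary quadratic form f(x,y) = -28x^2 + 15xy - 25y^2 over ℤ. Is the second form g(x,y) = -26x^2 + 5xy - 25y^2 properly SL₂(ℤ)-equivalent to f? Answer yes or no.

D₁ = -2575, D₂ = -2575
f is negative-definite; reduce −f:
−f: flip: (28,-15,25)→(25,15,28)
−f: reduced (well bottom): (25,15,28) with a≤c, −a<b≤a
flip sign back: reduced form of f is (-25,-15,-28)
g is negative-definite; reduce −g:
−g: flip: (26,-5,25)→(25,5,26)
−g: reduced (well bottom): (25,5,26) with a≤c, −a<b≤a
flip sign back: reduced form of g is (-25,-5,-26)
reduced forms (-25, -15, -28) vs (-25, -5, -26) ⇒ inequivalent

no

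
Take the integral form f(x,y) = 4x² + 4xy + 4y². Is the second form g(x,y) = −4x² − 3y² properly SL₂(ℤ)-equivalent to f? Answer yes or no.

D₁ = -48, D₂ = -48
f: reduced (well bottom): (4,4,4) with a≤c, −a<b≤a
g is negative-definite; reduce −g:
−g: flip: (4,0,3)→(3,0,4)
−g: reduced (well bottom): (3,0,4) with a≤c, −a<b≤a
flip sign back: reduced form of g is (-3,0,-4)
reduced forms (4, 4, 4) vs (-3, 0, -4) ⇒ inequivalent

no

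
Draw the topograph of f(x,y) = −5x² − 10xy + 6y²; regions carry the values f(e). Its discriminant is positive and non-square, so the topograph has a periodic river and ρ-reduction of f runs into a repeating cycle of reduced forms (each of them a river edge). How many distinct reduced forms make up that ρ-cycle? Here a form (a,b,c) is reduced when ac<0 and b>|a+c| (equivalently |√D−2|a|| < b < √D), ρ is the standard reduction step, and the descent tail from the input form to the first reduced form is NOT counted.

D = 220, ⌊√D⌋ = 14
descent: ρ → (6,10,-5)  [lands on river]
river: ρ → (-5,10,6)
river: ρ → (6,14,-1)
river: ρ → (-1,14,6)
ρ-cycle length = 4 (tail of 1 descent step not counted)

4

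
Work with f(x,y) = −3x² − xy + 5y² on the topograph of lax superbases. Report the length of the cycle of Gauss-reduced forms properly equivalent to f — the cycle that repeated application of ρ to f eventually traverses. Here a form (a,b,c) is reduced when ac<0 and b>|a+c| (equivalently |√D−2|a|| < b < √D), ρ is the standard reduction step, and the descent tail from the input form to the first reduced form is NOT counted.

D = 61, ⌊√D⌋ = 7
descent: ρ → (5,1,-3)
descent: ρ → (-3,5,3)  [lands on river]
river: ρ → (3,7,-1)
river: ρ → (-1,7,3)
river: ρ → (3,5,-3)
river: ρ → (-3,7,1)
river: ρ → (1,7,-3)
ρ-cycle length = 6 (tail of 2 descent steps not counted)

6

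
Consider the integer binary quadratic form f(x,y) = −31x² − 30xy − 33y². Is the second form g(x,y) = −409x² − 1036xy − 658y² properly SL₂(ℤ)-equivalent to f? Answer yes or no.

D₁ = -3192, D₂ = -3192
f is negative-definite; reduce −f:
−f: reduced (well bottom): (31,30,33) with a≤c, −a<b≤a
flip sign back: reduced form of f is (-31,-30,-33)
g is negative-definite; reduce −g:
−g: translate: b→218 (≡1036 mod 818), so (409,1036,658)→(409,218,31)
−g: flip: (409,218,31)→(31,-218,409)
−g: translate: b→30 (≡-218 mod 62), so (31,-218,409)→(31,30,33)
−g: reduced (well bottom): (31,30,33) with a≤c, −a<b≤a
flip sign back: reduced form of g is (-31,-30,-33)
reduced forms (-31, -30, -33) vs (-31, -30, -33) ⇒ equivalent

yes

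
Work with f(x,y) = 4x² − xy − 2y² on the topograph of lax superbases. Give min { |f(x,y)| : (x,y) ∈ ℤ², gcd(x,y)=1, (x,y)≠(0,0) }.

descent: ρ → (-2,5,1)  [lands on river]
river: ρ → (1,5,-2)
river: ρ → (-2,3,3)
river: ρ → (3,3,-2)
closes: descent 1, river 4
min |a| on river = 1

1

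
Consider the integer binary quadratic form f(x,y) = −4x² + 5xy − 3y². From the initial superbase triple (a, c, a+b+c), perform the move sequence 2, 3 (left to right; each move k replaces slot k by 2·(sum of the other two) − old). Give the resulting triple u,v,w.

start (-4,-3,-2) = (f(1,0),f(0,1),f(1,1))
replace slot 2: 2·((-4)+(-2)) − (-3) = -9 → (-4,-9,-2)
replace slot 3: 2·((-4)+(-9)) − (-2) = -24 → (-4,-9,-24)

-4,-9,-24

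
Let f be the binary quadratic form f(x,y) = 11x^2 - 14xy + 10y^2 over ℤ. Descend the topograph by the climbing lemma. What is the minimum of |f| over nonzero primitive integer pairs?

translate: b→8 (≡-14 mod 22), so (11,-14,10)→(11,8,7)
flip: (11,8,7)→(7,-8,11)
translate: b→6 (≡-8 mod 14), so (7,-8,11)→(7,6,10)
reduced (well bottom): (7,6,10) with a≤c, −a<b≤a
well minimum = a = 7

7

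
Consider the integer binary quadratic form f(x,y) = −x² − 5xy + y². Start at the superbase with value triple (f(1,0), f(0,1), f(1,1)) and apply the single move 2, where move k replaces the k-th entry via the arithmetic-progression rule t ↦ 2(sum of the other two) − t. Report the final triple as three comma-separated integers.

start (-1,1,-5) = (f(1,0),f(0,1),f(1,1))
replace slot 2: 2·((-1)+(-5)) − 1 = -13 → (-1,-13,-5)

-1,-13,-5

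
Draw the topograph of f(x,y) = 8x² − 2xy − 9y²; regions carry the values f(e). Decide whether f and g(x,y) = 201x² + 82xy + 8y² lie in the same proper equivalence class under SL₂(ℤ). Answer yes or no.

D₁ = 292, D₂ = 292
river cycle of f (length 14): (-9, 2, 8), (8, 14, -3), (-3, 16, 3), (3, 14, -8), (-8, 2, 9), (9, 16, -1), (-1, 16, 9), (9, 2, -8), (-8, 14, 3), (3, 16, -3), … (4 more)
river cycle of g (length 14): (8, 14, -3), (-3, 16, 3), (3, 14, -8), (-8, 2, 9), (9, 16, -1), (-1, 16, 9), (9, 2, -8), (-8, 14, 3), (3, 16, -3), (-3, 14, 8), … (4 more)
cycles coincide ⇒ equivalent

yes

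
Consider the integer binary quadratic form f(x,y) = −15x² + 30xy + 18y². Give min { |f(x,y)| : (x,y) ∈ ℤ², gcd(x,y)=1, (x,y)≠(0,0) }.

river: ρ → (18,42,-3)
river: ρ → (-3,42,18)
river: ρ → (18,30,-15)
river: ρ → (-15,30,18)
closes: descent 0, river 4
min |a| on river = 3

3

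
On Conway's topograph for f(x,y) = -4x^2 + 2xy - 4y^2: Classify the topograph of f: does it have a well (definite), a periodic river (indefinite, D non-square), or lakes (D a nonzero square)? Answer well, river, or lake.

D = b²−4ac = 2² − 4·(-4)·(-4) = -60
D < 0 ⇒ definite ⇒ every region one sign ⇒ single well

well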